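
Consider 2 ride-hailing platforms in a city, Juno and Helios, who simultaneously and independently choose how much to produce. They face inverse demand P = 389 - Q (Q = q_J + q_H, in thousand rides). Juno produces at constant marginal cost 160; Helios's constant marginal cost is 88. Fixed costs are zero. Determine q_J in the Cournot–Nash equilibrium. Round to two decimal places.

52.33

Juno's profit: π_J = (389 - Q)q_J - (160q_J). Setting ∂π_J/∂q_J = 0: 229 - 2q_J - (q_H) = 0.
Helios's first-order condition: 301 - 2q_H - (q_J) = 0.
So q_J = (229 - q_H)/2 and q_H = (301 - q_J)/2.
Substituting one into the other gives q_J = 157/3 and q_H = 373/3.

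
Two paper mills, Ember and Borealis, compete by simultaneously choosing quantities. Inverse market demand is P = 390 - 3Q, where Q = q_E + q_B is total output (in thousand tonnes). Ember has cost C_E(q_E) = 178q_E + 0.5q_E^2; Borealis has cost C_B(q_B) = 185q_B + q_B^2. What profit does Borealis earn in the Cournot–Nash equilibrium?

1156

Ember's profit: π_E = (390 - 3Q)q_E - (178q_E + (1/2)q_E²). Setting ∂π_E/∂q_E = 0: 212 - 7q_E - 3(q_B) = 0.
Borealis's first-order condition: 205 - 8q_B - 3(q_E) = 0.
So q_E = (212 - 3q_B)/7 and q_B = (205 - 3q_E)/8.
Substituting one into the other gives q_E = 23 and q_B = 17.
Price P = 390 - 3·40 = 270.
Borealis's profit: 270·17 - 185·17 - 17² = 1156.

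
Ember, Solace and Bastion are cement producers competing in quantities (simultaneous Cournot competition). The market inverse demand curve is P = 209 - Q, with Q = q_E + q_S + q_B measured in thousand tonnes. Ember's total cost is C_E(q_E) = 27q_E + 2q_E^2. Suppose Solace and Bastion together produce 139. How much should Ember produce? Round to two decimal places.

7.17

With rivals' combined output fixed at 139, Ember's profit is π_E = (209 - 139 - q_E)q_E - (27q_E + 2q_E²) = (70 - q_E)q_E - (27q_E + 2q_E²).
∂π_E/∂q_E = 43 - 6q_E = 0, so q_E = 43/6.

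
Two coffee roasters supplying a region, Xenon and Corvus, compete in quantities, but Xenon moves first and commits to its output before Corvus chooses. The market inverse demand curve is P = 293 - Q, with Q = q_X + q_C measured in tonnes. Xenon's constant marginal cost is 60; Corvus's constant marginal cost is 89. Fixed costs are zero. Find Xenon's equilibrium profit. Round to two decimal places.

8580.50

The follower Corvus best-responds to any q_X: π_C = (293 - Q)q_C - 89q_C.
Follower FOC: 204 - q_X - 2q_C = 0, so q_C(q_X) = (204 - q_X)/2.
The leader anticipates this reaction. Substituting into P = 293 - Q gives P = 191 - (1/2)q_X, so π_X = (191 - (1/2)q_X)q_X - 60q_X.
Leader FOC: 131 - q_X = 0, so q_X = 131.
Then q_C = (204 - 131)/2 = 73/2.
Price P = 293 - 335/2 = 251/2.
Xenon's profit: (251/2 - 60)·131 = 8580.5000.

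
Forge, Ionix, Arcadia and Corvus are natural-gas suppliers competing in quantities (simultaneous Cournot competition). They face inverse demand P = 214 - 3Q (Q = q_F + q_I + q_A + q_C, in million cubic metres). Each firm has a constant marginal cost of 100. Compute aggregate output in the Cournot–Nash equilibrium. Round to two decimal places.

Each firm earns π_i = (214 - 3Q)q_i - 100q_i.
First-order condition (treating rivals' output as given): 114 - 6q_i - 3·Σ_{j≠i} q_j = 0.
With identical firms every q_j equals q_i, so Σ_{j≠i} q_j = 3q_i and 114 = 15q_i, giving q_i = 38/5.
Total output Q = 38/5 + 38/5 + 38/5 + 38/5 = 152/5.

30.40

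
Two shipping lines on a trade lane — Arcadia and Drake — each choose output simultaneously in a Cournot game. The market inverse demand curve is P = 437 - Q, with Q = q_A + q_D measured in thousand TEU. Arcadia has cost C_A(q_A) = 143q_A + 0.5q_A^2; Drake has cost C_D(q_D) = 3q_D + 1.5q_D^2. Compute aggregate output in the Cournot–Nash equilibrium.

Arcadia's profit: π_A = (437 - Q)q_A - (143q_A + (1/2)q_A²). Setting ∂π_A/∂q_A = 0: 294 - 3q_A - (q_D) = 0.
Drake's profit: π_D = (437 - Q)q_D - (3q_D + (3/2)q_D²). Setting ∂π_D/∂q_D = 0: 434 - 5q_D - (q_A) = 0.
Rearranging gives the reaction functions q_A = (294 - q_D)/3 and q_D = (434 - q_A)/5.
Solving the pair: q_A = 74, q_D = 72.
Total output Q = 74 + 72 = 146.

146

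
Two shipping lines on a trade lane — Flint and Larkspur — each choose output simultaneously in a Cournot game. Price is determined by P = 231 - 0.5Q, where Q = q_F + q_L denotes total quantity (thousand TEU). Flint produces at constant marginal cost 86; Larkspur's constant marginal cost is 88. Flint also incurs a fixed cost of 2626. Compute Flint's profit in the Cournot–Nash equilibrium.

2176

Flint's profit: π_F = (231 - 0.5Q)q_F - (86q_F). Setting ∂π_F/∂q_F = 0: 145 - q_F - (1/2)(q_L) = 0.
Larkspur's first-order condition: 143 - q_L - (1/2)(q_F) = 0.
Best responses: q_F = (145 - (1/2)q_L), q_L = (143 - (1/2)q_F).
Substituting one into the other gives q_F = 98 and q_L = 94.
Price P = 231 - (1/2)·192 = 135.
Flint's profit: (135 - 86)·98 - 2626 = 2176.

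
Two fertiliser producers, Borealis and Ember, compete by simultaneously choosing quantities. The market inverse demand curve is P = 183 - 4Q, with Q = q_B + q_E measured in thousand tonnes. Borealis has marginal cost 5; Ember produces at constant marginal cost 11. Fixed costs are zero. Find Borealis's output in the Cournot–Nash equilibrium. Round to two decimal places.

15.33

Borealis's profit: π_B = (183 - 4Q)q_B - (5q_B). Setting ∂π_B/∂q_B = 0: 178 - 8q_B - 4(q_E) = 0.
Ember's first-order condition: 172 - 8q_E - 4(q_B) = 0.
So q_B = (178 - 4q_E)/8 and q_E = (172 - 4q_B)/8.
Solving the pair: q_B = 46/3, q_E = 83/6.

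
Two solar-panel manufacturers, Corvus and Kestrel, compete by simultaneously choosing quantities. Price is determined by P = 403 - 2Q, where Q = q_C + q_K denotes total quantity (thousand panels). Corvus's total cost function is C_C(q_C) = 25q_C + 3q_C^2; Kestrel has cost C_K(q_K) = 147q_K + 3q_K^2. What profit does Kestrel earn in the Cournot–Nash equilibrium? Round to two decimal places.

Corvus's profit: π_C = (403 - 2Q)q_C - (25q_C + 3q_C²). Setting ∂π_C/∂q_C = 0: 378 - 10q_C - 2(q_K) = 0.
Kestrel's first-order condition: 256 - 10q_K - 2(q_C) = 0.
So q_C = (378 - 2q_K)/10 and q_K = (256 - 2q_C)/10.
Substituting one into the other gives q_C = 817/24 and q_K = 451/24.
Price P = 403 - 2·(317/6) = 892/3.
Kestrel's profit: (892/3)·(451/24) - 147·(451/24) - 3(451/24)² = 1765.6337.

1765.63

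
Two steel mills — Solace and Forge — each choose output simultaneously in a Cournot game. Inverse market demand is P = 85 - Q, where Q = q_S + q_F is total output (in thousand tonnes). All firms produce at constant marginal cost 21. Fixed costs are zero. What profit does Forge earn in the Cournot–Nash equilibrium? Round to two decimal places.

A representative firm's profit is π_i = q_i(85 - Q) - 21q_i.
Setting ∂π_i/∂q_i = 0 with rivals' quantities fixed: 64 - 2q_i - q_j = 0.
By symmetry each firm produces the same amount; substituting q_j = q_i yields q_i = 64/3.
Price P = 85 - 128/3 = 127/3.
Forge's profit: (127/3 - 21)·(64/3) = 455.1111.

455.11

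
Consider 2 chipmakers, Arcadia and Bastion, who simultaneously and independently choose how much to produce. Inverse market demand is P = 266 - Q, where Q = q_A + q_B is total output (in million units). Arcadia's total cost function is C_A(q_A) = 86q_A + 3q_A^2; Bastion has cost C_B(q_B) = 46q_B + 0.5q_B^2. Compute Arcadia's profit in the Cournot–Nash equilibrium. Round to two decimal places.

774.29

Arcadia's profit: π_A = (266 - Q)q_A - (86q_A + 3q_A²). Setting ∂π_A/∂q_A = 0: 180 - 8q_A - (q_B) = 0.
Bastion's first-order condition: 220 - 3q_B - (q_A) = 0.
Best responses: q_A = (180 - q_B)/8, q_B = (220 - q_A)/3.
Substituting one into the other gives q_A = 320/23 and q_B = 1580/23.
Price P = 266 - 1900/23 = 183.3913.
Arcadia's profit: 183.3913·(320/23) - 86·(320/23) - 3(320/23)² = 774.2911.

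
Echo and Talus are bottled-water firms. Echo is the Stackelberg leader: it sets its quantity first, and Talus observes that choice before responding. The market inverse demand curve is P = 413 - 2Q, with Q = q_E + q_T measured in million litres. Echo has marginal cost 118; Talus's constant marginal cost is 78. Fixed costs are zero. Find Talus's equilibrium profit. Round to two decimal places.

The follower Talus best-responds to any q_E: π_T = (413 - 2Q)q_T - 78q_T.
Setting the follower's marginal profit to zero, 335 - 2q_E - 4q_T = 0, i.e. q_T = (335 - 2q_E)/4.
The leader anticipates this reaction. Substituting into P = 413 - 2Q gives P = 491/2 - q_E, so π_E = (491/2 - q_E)q_E - 118q_E.
The leader's first-order condition 255/2 - 2q_E = 0 yields q_E = 255/4.
Then q_T = (335 - 2·(255/4))/4 = 415/8.
Price P = 413 - 2·(925/8) = 727/4.
Talus's profit: (727/4 - 78)·(415/8) = 5382.0313.

5382.03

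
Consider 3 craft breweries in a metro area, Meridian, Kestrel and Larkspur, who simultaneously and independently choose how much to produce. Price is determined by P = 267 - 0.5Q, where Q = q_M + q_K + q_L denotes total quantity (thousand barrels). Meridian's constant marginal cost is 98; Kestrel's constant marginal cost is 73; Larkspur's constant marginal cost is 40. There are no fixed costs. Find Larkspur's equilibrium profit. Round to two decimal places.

Meridian's profit: π_M = (267 - 0.5Q)q_M - (98q_M). Setting ∂π_M/∂q_M = 0: 169 - q_M - (1/2)(q_K + q_L) = 0.
Kestrel's profit: π_K = (267 - 0.5Q)q_K - (73q_K). Setting ∂π_K/∂q_K = 0: 194 - q_K - (1/2)(q_M + q_L) = 0.
Larkspur's first-order condition: 227 - q_L - (1/2)(q_M + q_K) = 0.
Adding the 3 conditions: 590 − Q − Q = 0, i.e. Q = 295.
Back-substituting: q_M = (169 − 295/2)/(1/2) = 43, q_K = (194 − 295/2)/(1/2) = 93, q_L = (227 − 295/2)/(1/2) = 159.
Price P = 267 - (1/2)·295 = 239/2.
Larkspur's profit: (239/2 - 40)·159 = 12640.5000.

12640.50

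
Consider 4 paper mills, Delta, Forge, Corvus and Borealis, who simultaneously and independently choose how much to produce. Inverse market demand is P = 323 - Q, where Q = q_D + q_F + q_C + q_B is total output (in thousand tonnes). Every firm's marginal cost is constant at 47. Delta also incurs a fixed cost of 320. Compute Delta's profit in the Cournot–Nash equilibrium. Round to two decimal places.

2727.04

A representative firm's profit is π_i = q_i(323 - Q) - 47q_i.
First-order condition (treating rivals' output as given): 276 - 2q_i - Σ_{j≠i} q_j = 0.
With identical firms every q_j equals q_i, so Σ_{j≠i} q_j = 3q_i and 276 = 5q_i, giving q_i = 276/5.
Price P = 323 - 1104/5 = 511/5.
Delta's profit: (511/5 - 47)·(276/5) - 320 = 2727.0400.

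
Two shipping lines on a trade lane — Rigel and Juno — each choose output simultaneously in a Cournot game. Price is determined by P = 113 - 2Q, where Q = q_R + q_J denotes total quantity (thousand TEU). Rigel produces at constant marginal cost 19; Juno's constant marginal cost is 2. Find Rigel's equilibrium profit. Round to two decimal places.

Rigel's profit: π_R = (113 - 2Q)q_R - (19q_R). Setting ∂π_R/∂q_R = 0: 94 - 4q_R - 2(q_J) = 0.
Juno's first-order condition: 111 - 4q_J - 2(q_R) = 0.
So q_R = (94 - 2q_J)/4 and q_J = (111 - 2q_R)/4.
Substituting one into the other gives q_R = 77/6 and q_J = 64/3.
Price P = 113 - 2·(205/6) = 134/3.
Rigel's profit: (134/3 - 19)·(77/6) = 329.3889.

329.39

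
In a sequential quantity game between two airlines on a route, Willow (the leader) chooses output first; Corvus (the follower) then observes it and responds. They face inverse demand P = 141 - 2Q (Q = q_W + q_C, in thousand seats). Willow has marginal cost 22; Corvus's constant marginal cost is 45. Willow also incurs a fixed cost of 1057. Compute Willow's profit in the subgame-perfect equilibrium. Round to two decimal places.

Solve by backward induction. Given q_W, the follower Corvus maximises π_C = (141 - 2q_W - 2q_C)q_C - 45q_C.
Setting the follower's marginal profit to zero, 96 - 2q_W - 4q_C = 0, i.e. q_C = (96 - 2q_W)/4.
Willow substitutes q_C(q_W) into its own profit: π_W = q_W(141 - 2q_W - (96 - 2q_W)/2) - 22q_W = (93 - q_W)q_W - 22q_W.
The leader's first-order condition 71 - 2q_W = 0 yields q_W = 71/2.
Then q_C = (96 - 2·(71/2))/4 = 25/4.
Price P = 141 - 2·(167/4) = 115/2.
Willow's profit: (115/2 - 22)·(71/2) - 1057 = 813/4.

203.25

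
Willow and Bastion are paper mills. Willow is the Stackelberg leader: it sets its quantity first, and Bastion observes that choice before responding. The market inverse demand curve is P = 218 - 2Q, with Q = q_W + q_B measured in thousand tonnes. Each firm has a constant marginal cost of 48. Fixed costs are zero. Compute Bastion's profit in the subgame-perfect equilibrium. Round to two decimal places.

903.13

Solve by backward induction. Given q_W, the follower Bastion maximises π_B = (218 - 2q_W - 2q_B)q_B - 48q_B.
Follower FOC: 170 - 2q_W - 4q_B = 0, so q_B(q_W) = (170 - 2q_W)/4.
Willow substitutes q_B(q_W) into its own profit: π_W = q_W(218 - 2q_W - (170 - 2q_W)/2) - 48q_W = (133 - q_W)q_W - 48q_W.
The leader's first-order condition 85 - 2q_W = 0 yields q_W = 85/2.
Then q_B = (170 - 2·(85/2))/4 = 85/4.
Price P = 218 - 2·(255/4) = 181/2.
Bastion's profit: (181/2 - 48)·(85/4) = 903.1250.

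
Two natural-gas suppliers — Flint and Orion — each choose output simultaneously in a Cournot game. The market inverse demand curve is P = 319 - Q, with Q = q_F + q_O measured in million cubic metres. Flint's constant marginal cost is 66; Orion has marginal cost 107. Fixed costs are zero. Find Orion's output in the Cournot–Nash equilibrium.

Flint's profit: π_F = (319 - Q)q_F - (66q_F). Setting ∂π_F/∂q_F = 0: 253 - 2q_F - (q_O) = 0.
Orion's first-order condition: 212 - 2q_O - (q_F) = 0.
So q_F = (253 - q_O)/2 and q_O = (212 - q_F)/2.
Substituting one into the other gives q_F = 98 and q_O = 57.

57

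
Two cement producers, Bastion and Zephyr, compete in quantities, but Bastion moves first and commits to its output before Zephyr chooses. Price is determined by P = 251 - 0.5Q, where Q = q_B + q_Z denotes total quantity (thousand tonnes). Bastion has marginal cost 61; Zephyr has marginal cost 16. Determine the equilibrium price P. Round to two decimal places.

Solve by backward induction. Given q_B, the follower Zephyr maximises π_Z = (251 - (1/2)q_B - (1/2)q_Z)q_Z - 16q_Z.
Setting the follower's marginal profit to zero, 235 - (1/2)q_B - q_Z = 0, i.e. q_Z = (235 - (1/2)q_B).
Bastion substitutes q_Z(q_B) into its own profit: π_B = q_B(251 - (1/2)q_B - (235 - (1/2)q_B)/2) - 61q_B = (267/2 - (1/4)q_B)q_B - 61q_B.
The leader's first-order condition 145/2 - (1/2)q_B = 0 yields q_B = 145.
Then q_Z = (235 - (1/2)·145) = 325/2.
Total output Q = 615/2, so price P = 251 - (1/2)·(615/2) = 389/4.

97.25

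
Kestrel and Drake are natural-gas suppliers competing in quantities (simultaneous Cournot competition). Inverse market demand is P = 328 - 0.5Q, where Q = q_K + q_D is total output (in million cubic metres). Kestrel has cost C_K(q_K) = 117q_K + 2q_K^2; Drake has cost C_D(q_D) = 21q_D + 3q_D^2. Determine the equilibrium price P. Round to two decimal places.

288.39

Kestrel's profit: π_K = (328 - 0.5Q)q_K - (117q_K + 2q_K²). Setting ∂π_K/∂q_K = 0: 211 - 5q_K - (1/2)(q_D) = 0.
Drake's first-order condition: 307 - 7q_D - (1/2)(q_K) = 0.
So q_K = (211 - (1/2)q_D)/5 and q_D = (307 - (1/2)q_K)/7.
Solving the pair: q_K = 38.0863, q_D = 41.1367.
Total output Q = 79.2230, so price P = 328 - (1/2)·79.2230 = 288.3885.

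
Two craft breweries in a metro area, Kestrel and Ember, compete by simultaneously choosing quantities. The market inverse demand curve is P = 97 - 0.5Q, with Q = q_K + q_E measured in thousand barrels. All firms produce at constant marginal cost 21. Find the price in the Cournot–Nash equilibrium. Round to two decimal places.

46.33

Each firm earns π_i = (97 - 0.5Q)q_i - 21q_i.
Setting ∂π_i/∂q_i = 0 with rivals' quantities fixed: 76 - q_i - (1/2)q_j = 0.
With identical firms every q_j equals q_i, so q_j = q_i and 76 = (3/2)q_i, giving q_i = 152/3.
Total output Q = 304/3, so price P = 97 - (1/2)·(304/3) = 139/3.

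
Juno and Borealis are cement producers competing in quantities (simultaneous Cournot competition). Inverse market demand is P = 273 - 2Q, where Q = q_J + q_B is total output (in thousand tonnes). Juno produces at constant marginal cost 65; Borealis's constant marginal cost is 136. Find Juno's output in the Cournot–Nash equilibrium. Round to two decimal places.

46.50

Juno's profit: π_J = (273 - 2Q)q_J - (65q_J). Setting ∂π_J/∂q_J = 0: 208 - 4q_J - 2(q_B) = 0.
Borealis's first-order condition: 137 - 4q_B - 2(q_J) = 0.
So q_J = (208 - 2q_B)/4 and q_B = (137 - 2q_J)/4.
Solving the pair: q_J = 93/2, q_B = 11.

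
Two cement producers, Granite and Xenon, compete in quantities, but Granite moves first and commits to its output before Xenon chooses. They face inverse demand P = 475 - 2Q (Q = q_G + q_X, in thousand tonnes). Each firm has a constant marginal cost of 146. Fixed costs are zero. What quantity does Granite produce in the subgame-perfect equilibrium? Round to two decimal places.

The follower Xenon best-responds to any q_G: π_X = (475 - 2Q)q_X - 146q_X.
Follower FOC: 329 - 2q_G - 4q_X = 0, so q_X(q_G) = (329 - 2q_G)/4.
Granite substitutes q_X(q_G) into its own profit: π_G = q_G(475 - 2q_G - (329 - 2q_G)/2) - 146q_G = (621/2 - q_G)q_G - 146q_G.
The leader's first-order condition 329/2 - 2q_G = 0 yields q_G = 329/4.
Then q_X = (329 - 2·(329/4))/4 = 329/8.

82.25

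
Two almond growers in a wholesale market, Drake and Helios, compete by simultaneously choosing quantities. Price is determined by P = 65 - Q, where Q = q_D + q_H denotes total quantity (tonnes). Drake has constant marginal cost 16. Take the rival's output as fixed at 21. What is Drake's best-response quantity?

14

With the rival's output fixed at 21, Drake's profit is π_D = (65 - 21 - q_D)q_D - (16q_D) = (44 - q_D)q_D - (16q_D).
∂π_D/∂q_D = 28 - 2q_D = 0, so q_D = 14.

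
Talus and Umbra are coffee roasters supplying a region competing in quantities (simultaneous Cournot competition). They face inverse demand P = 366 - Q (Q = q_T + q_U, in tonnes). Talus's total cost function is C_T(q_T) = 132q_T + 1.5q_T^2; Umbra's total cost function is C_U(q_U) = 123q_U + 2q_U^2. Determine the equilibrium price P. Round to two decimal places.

Talus's profit: π_T = (366 - Q)q_T - (132q_T + (3/2)q_T²). Setting ∂π_T/∂q_T = 0: 234 - 5q_T - (q_U) = 0.
Umbra's profit: π_U = (366 - Q)q_U - (123q_U + 2q_U²). Setting ∂π_U/∂q_U = 0: 243 - 6q_U - (q_T) = 0.
Best responses: q_T = (234 - q_U)/5, q_U = (243 - q_T)/6.
Substituting one into the other gives q_T = 1161/29 and q_U = 981/29.
Total output Q = 73.8621, so price P = 366 - 73.8621 = 292.1379.

292.14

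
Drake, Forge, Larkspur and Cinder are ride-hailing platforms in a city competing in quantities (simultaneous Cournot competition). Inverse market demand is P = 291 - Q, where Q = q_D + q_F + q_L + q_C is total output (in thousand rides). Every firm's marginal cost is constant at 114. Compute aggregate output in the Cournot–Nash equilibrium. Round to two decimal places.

141.60

Each firm earns π_i = (291 - Q)q_i - 114q_i.
Setting ∂π_i/∂q_i = 0 with rivals' quantities fixed: 177 - 2q_i - Σ_{j≠i} q_j = 0.
By symmetry each firm produces the same amount; substituting Σ_{j≠i} q_j = 3q_i yields q_i = 177/5.
Total output Q = 177/5 + 177/5 + 177/5 + 177/5 = 708/5.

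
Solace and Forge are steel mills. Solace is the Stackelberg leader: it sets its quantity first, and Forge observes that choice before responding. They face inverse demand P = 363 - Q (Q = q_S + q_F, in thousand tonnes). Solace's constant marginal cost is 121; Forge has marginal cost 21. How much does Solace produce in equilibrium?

71

Solve by backward induction. Given q_S, the follower Forge maximises π_F = (363 - q_S - q_F)q_F - 21q_F.
Setting the follower's marginal profit to zero, 342 - q_S - 2q_F = 0, i.e. q_F = (342 - q_S)/2.
Solace substitutes q_F(q_S) into its own profit: π_S = q_S(363 - q_S - (342 - q_S)/2) - 121q_S = (192 - (1/2)q_S)q_S - 121q_S.
The leader's first-order condition 71 - q_S = 0 yields q_S = 71.
Then q_F = (342 - 71)/2 = 271/2.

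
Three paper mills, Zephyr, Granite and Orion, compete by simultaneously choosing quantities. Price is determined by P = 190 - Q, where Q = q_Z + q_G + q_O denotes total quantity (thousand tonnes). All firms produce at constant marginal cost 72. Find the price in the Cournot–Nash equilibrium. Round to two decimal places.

A representative firm's profit is π_i = q_i(190 - Q) - 72q_i.
First-order condition (treating rivals' output as given): 118 - 2q_i - Σ_{j≠i} q_j = 0.
By symmetry each firm produces the same amount; substituting Σ_{j≠i} q_j = 2q_i yields q_i = 118/4 = 59/2.
Total output Q = 177/2, so price P = 190 - 177/2 = 203/2.

101.50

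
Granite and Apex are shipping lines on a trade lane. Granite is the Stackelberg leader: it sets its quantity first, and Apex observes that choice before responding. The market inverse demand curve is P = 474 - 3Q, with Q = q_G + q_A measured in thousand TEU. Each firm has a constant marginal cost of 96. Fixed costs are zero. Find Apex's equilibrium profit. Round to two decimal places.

Solve by backward induction. Given q_G, the follower Apex maximises π_A = (474 - 3q_G - 3q_A)q_A - 96q_A.
Follower FOC: 378 - 3q_G - 6q_A = 0, so q_A(q_G) = (378 - 3q_G)/6.
Granite substitutes q_A(q_G) into its own profit: π_G = q_G(474 - 3q_G - (378 - 3q_G)/2) - 96q_G = (285 - (3/2)q_G)q_G - 96q_G.
The leader's first-order condition 189 - 3q_G = 0 yields q_G = 63.
Then q_A = (378 - 3·63)/6 = 63/2.
Price P = 474 - 3·(189/2) = 381/2.
Apex's profit: (381/2 - 96)·(63/2) = 2976.7500.

2976.75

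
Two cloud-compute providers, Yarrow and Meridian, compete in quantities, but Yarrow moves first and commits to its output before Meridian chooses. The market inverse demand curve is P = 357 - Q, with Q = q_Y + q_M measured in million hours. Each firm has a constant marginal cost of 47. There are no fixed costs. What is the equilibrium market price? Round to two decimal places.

Solve by backward induction. Given q_Y, the follower Meridian maximises π_M = (357 - q_Y - q_M)q_M - 47q_M.
Setting the follower's marginal profit to zero, 310 - q_Y - 2q_M = 0, i.e. q_M = (310 - q_Y)/2.
The leader anticipates this reaction. Substituting into P = 357 - Q gives P = 202 - (1/2)q_Y, so π_Y = (202 - (1/2)q_Y)q_Y - 47q_Y.
The leader's first-order condition 155 - q_Y = 0 yields q_Y = 155.
Then q_M = (310 - 155)/2 = 155/2.
Total output Q = 465/2, so price P = 357 - 465/2 = 249/2.

124.50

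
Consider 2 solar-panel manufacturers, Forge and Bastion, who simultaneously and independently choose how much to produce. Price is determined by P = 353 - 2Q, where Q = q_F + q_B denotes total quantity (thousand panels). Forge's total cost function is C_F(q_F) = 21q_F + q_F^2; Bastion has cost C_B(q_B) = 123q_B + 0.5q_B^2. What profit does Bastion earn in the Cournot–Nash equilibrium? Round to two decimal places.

1895.92

Forge's profit: π_F = (353 - 2Q)q_F - (21q_F + q_F²). Setting ∂π_F/∂q_F = 0: 332 - 6q_F - 2(q_B) = 0.
Bastion's profit: π_B = (353 - 2Q)q_B - (123q_B + (1/2)q_B²). Setting ∂π_B/∂q_B = 0: 230 - 5q_B - 2(q_F) = 0.
Rearranging gives the reaction functions q_F = (332 - 2q_B)/6 and q_B = (230 - 2q_F)/5.
Solving the pair: q_F = 600/13, q_B = 358/13.
Price P = 353 - 2·(958/13) = 205.6154.
Bastion's profit: 205.6154·(358/13) - 123·(358/13) - (1/2)(358/13)² = 1895.9172.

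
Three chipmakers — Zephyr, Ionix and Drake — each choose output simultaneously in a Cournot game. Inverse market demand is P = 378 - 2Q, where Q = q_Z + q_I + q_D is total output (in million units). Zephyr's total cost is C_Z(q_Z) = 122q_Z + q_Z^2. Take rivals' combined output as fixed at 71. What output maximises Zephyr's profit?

With rivals' combined output fixed at 71, Zephyr's profit is π_Z = (378 - 2·71 - 2q_Z)q_Z - (122q_Z + q_Z²) = (236 - 2q_Z)q_Z - (122q_Z + q_Z²).
∂π_Z/∂q_Z = 114 - 6q_Z = 0, so q_Z = 19.

19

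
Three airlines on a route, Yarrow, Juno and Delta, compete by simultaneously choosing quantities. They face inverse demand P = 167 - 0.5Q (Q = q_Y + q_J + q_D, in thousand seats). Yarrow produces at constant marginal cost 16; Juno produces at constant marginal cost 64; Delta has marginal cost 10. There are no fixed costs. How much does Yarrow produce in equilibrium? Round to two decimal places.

Yarrow's profit: π_Y = (167 - 0.5Q)q_Y - (16q_Y). Setting ∂π_Y/∂q_Y = 0: 151 - q_Y - (1/2)(q_J + q_D) = 0.
Juno's profit: π_J = (167 - 0.5Q)q_J - (64q_J). Setting ∂π_J/∂q_J = 0: 103 - q_J - (1/2)(q_Y + q_D) = 0.
Delta's first-order condition: 157 - q_D - (1/2)(q_Y + q_J) = 0.
Summing all 3 equations gives 411 − 2Q = 0, hence Q = 411/2.
Back-substituting: q_Y = (151 − 411/4)/(1/2) = 193/2, q_J = (103 − 411/4)/(1/2) = 1/2, q_D = (157 − 411/4)/(1/2) = 217/2.

96.50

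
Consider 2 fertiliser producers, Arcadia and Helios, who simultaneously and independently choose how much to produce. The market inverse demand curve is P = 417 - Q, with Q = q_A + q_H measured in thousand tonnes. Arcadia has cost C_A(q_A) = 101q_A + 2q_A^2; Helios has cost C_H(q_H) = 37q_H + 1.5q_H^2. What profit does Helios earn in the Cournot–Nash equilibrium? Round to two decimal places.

Arcadia's profit: π_A = (417 - Q)q_A - (101q_A + 2q_A²). Setting ∂π_A/∂q_A = 0: 316 - 6q_A - (q_H) = 0.
Helios's profit: π_H = (417 - Q)q_H - (37q_H + (3/2)q_H²). Setting ∂π_H/∂q_H = 0: 380 - 5q_H - (q_A) = 0.
Rearranging gives the reaction functions q_A = (316 - q_H)/6 and q_H = (380 - q_A)/5.
Solving the pair: q_A = 1200/29, q_H = 1964/29.
Price P = 417 - 109.1034 = 307.8966.
Helios's profit: 307.8966·(1964/29) - 37·(1964/29) - (3/2)(1964/29)² = 11466.3971.

11466.40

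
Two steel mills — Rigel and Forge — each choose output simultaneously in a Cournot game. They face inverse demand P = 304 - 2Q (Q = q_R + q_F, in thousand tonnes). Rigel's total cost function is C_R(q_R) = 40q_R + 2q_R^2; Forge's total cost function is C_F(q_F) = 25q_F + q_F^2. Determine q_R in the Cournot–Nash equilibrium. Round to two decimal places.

23.32

Rigel's profit: π_R = (304 - 2Q)q_R - (40q_R + 2q_R²). Setting ∂π_R/∂q_R = 0: 264 - 8q_R - 2(q_F) = 0.
Forge's profit: π_F = (304 - 2Q)q_F - (25q_F + q_F²). Setting ∂π_F/∂q_F = 0: 279 - 6q_F - 2(q_R) = 0.
So q_R = (264 - 2q_F)/8 and q_F = (279 - 2q_R)/6.
Substituting one into the other gives q_R = 513/22 and q_F = 426/11.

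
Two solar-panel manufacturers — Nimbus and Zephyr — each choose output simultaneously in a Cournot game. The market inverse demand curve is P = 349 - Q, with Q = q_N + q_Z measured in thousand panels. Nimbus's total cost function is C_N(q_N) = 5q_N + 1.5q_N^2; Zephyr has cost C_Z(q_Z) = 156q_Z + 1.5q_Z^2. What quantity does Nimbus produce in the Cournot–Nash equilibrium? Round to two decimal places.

Nimbus's profit: π_N = (349 - Q)q_N - (5q_N + (3/2)q_N²). Setting ∂π_N/∂q_N = 0: 344 - 5q_N - (q_Z) = 0.
Zephyr's profit: π_Z = (349 - Q)q_Z - (156q_Z + (3/2)q_Z²). Setting ∂π_Z/∂q_Z = 0: 193 - 5q_Z - (q_N) = 0.
Rearranging gives the reaction functions q_N = (344 - q_Z)/5 and q_Z = (193 - q_N)/5.
Solving the pair: q_N = 509/8, q_Z = 207/8.

63.63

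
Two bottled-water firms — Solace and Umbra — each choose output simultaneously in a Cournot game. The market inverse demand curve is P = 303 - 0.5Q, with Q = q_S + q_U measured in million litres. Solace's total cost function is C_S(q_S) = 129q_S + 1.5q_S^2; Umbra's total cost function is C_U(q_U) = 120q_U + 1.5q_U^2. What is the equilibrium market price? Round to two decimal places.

263.33

Solace's profit: π_S = (303 - 0.5Q)q_S - (129q_S + (3/2)q_S²). Setting ∂π_S/∂q_S = 0: 174 - 4q_S - (1/2)(q_U) = 0.
Umbra's profit: π_U = (303 - 0.5Q)q_U - (120q_U + (3/2)q_U²). Setting ∂π_U/∂q_U = 0: 183 - 4q_U - (1/2)(q_S) = 0.
So q_S = (174 - (1/2)q_U)/4 and q_U = (183 - (1/2)q_S)/4.
Solving the pair: q_S = 806/21, q_U = 860/21.
Total output Q = 238/3, so price P = 303 - (1/2)·(238/3) = 790/3.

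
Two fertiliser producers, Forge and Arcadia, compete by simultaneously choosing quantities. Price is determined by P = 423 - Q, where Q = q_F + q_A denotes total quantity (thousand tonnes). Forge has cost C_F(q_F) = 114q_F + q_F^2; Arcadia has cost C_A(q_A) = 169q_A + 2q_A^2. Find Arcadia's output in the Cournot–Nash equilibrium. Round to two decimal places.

30.74

Forge's profit: π_F = (423 - Q)q_F - (114q_F + q_F²). Setting ∂π_F/∂q_F = 0: 309 - 4q_F - (q_A) = 0.
Arcadia's first-order condition: 254 - 6q_A - (q_F) = 0.
So q_F = (309 - q_A)/4 and q_A = (254 - q_F)/6.
Solving the pair: q_F = 1600/23, q_A = 707/23.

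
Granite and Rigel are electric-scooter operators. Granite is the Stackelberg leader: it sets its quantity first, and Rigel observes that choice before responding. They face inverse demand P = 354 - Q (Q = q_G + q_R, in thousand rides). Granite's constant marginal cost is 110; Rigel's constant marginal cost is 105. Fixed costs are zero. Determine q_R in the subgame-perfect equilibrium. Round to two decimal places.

64.75

The follower Rigel best-responds to any q_G: π_R = (354 - Q)q_R - 105q_R.
Setting the follower's marginal profit to zero, 249 - q_G - 2q_R = 0, i.e. q_R = (249 - q_G)/2.
The leader anticipates this reaction. Substituting into P = 354 - Q gives P = 459/2 - (1/2)q_G, so π_G = (459/2 - (1/2)q_G)q_G - 110q_G.
The leader's first-order condition 239/2 - q_G = 0 yields q_G = 239/2.
Then q_R = (249 - 239/2)/2 = 259/4.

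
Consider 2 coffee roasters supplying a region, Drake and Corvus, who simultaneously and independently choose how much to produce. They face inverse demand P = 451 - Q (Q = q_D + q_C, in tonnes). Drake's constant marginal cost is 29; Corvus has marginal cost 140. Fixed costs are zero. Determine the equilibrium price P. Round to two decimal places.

206.67

Drake's profit: π_D = (451 - Q)q_D - (29q_D). Setting ∂π_D/∂q_D = 0: 422 - 2q_D - (q_C) = 0.
Corvus's first-order condition: 311 - 2q_C - (q_D) = 0.
So q_D = (422 - q_C)/2 and q_C = (311 - q_D)/2.
Solving the pair: q_D = 533/3, q_C = 200/3.
Total output Q = 733/3, so price P = 451 - 733/3 = 620/3.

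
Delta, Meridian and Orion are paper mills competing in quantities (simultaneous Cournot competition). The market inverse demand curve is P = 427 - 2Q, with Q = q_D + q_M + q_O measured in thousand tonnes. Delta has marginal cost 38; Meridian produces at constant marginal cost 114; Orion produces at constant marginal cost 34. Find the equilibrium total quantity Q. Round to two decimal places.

136.88

Delta's profit: π_D = (427 - 2Q)q_D - (38q_D). Setting ∂π_D/∂q_D = 0: 389 - 4q_D - 2(q_M + q_O) = 0.
Meridian's first-order condition: 313 - 4q_M - 2(q_D + q_O) = 0.
Orion's profit: π_O = (427 - 2Q)q_O - (34q_O). Setting ∂π_O/∂q_O = 0: 393 - 4q_O - 2(q_D + q_M) = 0.
Adding the 3 conditions: 1095 − 4Q − 4Q = 0, i.e. Q = 1095/8.
Back-substituting: q_D = (389 − 1095/4)/2 = 461/8, q_M = (313 − 1095/4)/2 = 157/8, q_O = (393 − 1095/4)/2 = 477/8.
Total output Q = 461/8 + 157/8 + 477/8 = 1095/8.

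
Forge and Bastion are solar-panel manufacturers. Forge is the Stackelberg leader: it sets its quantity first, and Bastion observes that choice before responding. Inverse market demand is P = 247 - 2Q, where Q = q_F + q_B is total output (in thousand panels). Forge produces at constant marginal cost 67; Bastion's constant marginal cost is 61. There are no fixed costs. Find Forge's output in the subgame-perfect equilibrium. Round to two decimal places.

43.50

Solve by backward induction. Given q_F, the follower Bastion maximises π_B = (247 - 2q_F - 2q_B)q_B - 61q_B.
Follower FOC: 186 - 2q_F - 4q_B = 0, so q_B(q_F) = (186 - 2q_F)/4.
Forge substitutes q_B(q_F) into its own profit: π_F = q_F(247 - 2q_F - (186 - 2q_F)/2) - 67q_F = (154 - q_F)q_F - 67q_F.
The leader's first-order condition 87 - 2q_F = 0 yields q_F = 87/2.
Then q_B = (186 - 2·(87/2))/4 = 99/4.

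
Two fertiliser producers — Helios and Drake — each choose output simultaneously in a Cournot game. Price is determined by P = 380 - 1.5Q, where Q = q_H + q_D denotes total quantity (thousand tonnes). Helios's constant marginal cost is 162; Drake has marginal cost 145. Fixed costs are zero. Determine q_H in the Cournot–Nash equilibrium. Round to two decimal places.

Helios's profit: π_H = (380 - 1.5Q)q_H - (162q_H). Setting ∂π_H/∂q_H = 0: 218 - 3q_H - (3/2)(q_D) = 0.
Drake's profit: π_D = (380 - 1.5Q)q_D - (145q_D). Setting ∂π_D/∂q_D = 0: 235 - 3q_D - (3/2)(q_H) = 0.
Best responses: q_H = (218 - (3/2)q_D)/3, q_D = (235 - (3/2)q_H)/3.
Solving the pair: q_H = 134/3, q_D = 56.

44.67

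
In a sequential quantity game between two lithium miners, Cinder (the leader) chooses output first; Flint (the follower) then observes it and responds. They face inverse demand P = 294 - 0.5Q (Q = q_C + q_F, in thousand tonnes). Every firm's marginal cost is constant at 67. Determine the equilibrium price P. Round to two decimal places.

123.75

The follower Flint best-responds to any q_C: π_F = (294 - 0.5Q)q_F - 67q_F.
∂π_F/∂q_F = 227 - (1/2)q_C - q_F = 0 gives the reaction function q_F = (227 - (1/2)q_C).
The leader anticipates this reaction. Substituting into P = 294 - 0.5Q gives P = 361/2 - (1/4)q_C, so π_C = (361/2 - (1/4)q_C)q_C - 67q_C.
The leader's first-order condition 227/2 - (1/2)q_C = 0 yields q_C = 227.
Then q_F = (227 - (1/2)·227) = 227/2.
Total output Q = 681/2, so price P = 294 - (1/2)·(681/2) = 495/4.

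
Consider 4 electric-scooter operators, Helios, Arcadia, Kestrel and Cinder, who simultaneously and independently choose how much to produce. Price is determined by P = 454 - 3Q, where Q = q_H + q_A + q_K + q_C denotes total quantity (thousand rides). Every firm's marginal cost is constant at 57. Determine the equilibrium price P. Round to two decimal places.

A representative firm's profit is π_i = q_i(454 - 3Q) - 57q_i.
First-order condition (treating rivals' output as given): 397 - 6q_i - 3·Σ_{j≠i} q_j = 0.
By symmetry each firm produces the same amount; substituting Σ_{j≠i} q_j = 3q_i yields q_i = 397/15.
Total output Q = 1588/15, so price P = 454 - 3·(1588/15) = 682/5.

136.40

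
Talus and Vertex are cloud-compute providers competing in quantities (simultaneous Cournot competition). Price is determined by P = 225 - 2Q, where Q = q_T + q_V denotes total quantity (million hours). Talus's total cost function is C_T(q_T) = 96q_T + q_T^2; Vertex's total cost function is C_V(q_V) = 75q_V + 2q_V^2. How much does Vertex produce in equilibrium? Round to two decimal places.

Talus's profit: π_T = (225 - 2Q)q_T - (96q_T + q_T²). Setting ∂π_T/∂q_T = 0: 129 - 6q_T - 2(q_V) = 0.
Vertex's first-order condition: 150 - 8q_V - 2(q_T) = 0.
Rearranging gives the reaction functions q_T = (129 - 2q_V)/6 and q_V = (150 - 2q_T)/8.
Solving the pair: q_T = 183/11, q_V = 321/22.

14.59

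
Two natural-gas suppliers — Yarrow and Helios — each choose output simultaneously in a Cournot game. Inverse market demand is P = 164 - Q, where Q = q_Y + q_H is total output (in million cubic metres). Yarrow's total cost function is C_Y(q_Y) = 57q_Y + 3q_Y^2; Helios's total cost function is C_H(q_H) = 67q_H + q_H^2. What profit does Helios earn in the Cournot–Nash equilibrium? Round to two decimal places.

931.45

Yarrow's profit: π_Y = (164 - Q)q_Y - (57q_Y + 3q_Y²). Setting ∂π_Y/∂q_Y = 0: 107 - 8q_Y - (q_H) = 0.
Helios's profit: π_H = (164 - Q)q_H - (67q_H + q_H²). Setting ∂π_H/∂q_H = 0: 97 - 4q_H - (q_Y) = 0.
Rearranging gives the reaction functions q_Y = (107 - q_H)/8 and q_H = (97 - q_Y)/4.
Solving the pair: q_Y = 331/31, q_H = 669/31.
Price P = 164 - 1000/31 = 131.7419.
Helios's profit: 131.7419·(669/31) - 67·(669/31) - (669/31)² = 931.4485.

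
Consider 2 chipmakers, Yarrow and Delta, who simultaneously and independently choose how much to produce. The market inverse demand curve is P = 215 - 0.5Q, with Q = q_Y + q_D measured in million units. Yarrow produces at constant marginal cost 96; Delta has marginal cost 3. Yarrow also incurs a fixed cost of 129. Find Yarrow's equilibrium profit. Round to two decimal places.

Yarrow's profit: π_Y = (215 - 0.5Q)q_Y - (96q_Y). Setting ∂π_Y/∂q_Y = 0: 119 - q_Y - (1/2)(q_D) = 0.
Delta's profit: π_D = (215 - 0.5Q)q_D - (3q_D). Setting ∂π_D/∂q_D = 0: 212 - q_D - (1/2)(q_Y) = 0.
Rearranging gives the reaction functions q_Y = (119 - (1/2)q_D) and q_D = (212 - (1/2)q_Y).
Solving the pair: q_Y = 52/3, q_D = 610/3.
Price P = 215 - (1/2)·(662/3) = 314/3.
Yarrow's profit: (314/3 - 96)·(52/3) - 129 = 191/9.

21.22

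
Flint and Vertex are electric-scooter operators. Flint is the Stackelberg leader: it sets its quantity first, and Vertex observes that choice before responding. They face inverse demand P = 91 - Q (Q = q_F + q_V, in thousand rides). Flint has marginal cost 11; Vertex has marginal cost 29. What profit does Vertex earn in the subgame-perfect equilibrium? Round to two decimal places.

42.25

Solve by backward induction. Given q_F, the follower Vertex maximises π_V = (91 - q_F - q_V)q_V - 29q_V.
Follower FOC: 62 - q_F - 2q_V = 0, so q_V(q_F) = (62 - q_F)/2.
The leader anticipates this reaction. Substituting into P = 91 - Q gives P = 60 - (1/2)q_F, so π_F = (60 - (1/2)q_F)q_F - 11q_F.
Maximising: ∂π_F/∂q_F = 49 - q_F = 0, giving q_F = 49.
Then q_V = (62 - 49)/2 = 13/2.
Price P = 91 - 111/2 = 71/2.
Vertex's profit: (71/2 - 29)·(13/2) = 169/4.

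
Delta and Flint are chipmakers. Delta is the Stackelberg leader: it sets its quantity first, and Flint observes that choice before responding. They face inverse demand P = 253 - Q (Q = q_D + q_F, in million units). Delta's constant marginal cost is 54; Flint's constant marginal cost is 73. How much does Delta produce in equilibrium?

109

Solve by backward induction. Given q_D, the follower Flint maximises π_F = (253 - q_D - q_F)q_F - 73q_F.
∂π_F/∂q_F = 180 - q_D - 2q_F = 0 gives the reaction function q_F = (180 - q_D)/2.
Delta substitutes q_F(q_D) into its own profit: π_D = q_D(253 - q_D - (180 - q_D)/2) - 54q_D = (163 - (1/2)q_D)q_D - 54q_D.
Maximising: ∂π_D/∂q_D = 109 - q_D = 0, giving q_D = 109.
Then q_F = (180 - 109)/2 = 71/2.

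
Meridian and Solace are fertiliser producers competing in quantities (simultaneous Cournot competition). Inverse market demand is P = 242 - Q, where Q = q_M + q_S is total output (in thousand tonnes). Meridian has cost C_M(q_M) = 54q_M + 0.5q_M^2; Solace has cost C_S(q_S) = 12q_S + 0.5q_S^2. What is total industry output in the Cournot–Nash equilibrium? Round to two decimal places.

Meridian's profit: π_M = (242 - Q)q_M - (54q_M + (1/2)q_M²). Setting ∂π_M/∂q_M = 0: 188 - 3q_M - (q_S) = 0.
Solace's first-order condition: 230 - 3q_S - (q_M) = 0.
So q_M = (188 - q_S)/3 and q_S = (230 - q_M)/3.
Solving the pair: q_M = 167/4, q_S = 251/4.
Total output Q = 167/4 + 251/4 = 209/2.

104.50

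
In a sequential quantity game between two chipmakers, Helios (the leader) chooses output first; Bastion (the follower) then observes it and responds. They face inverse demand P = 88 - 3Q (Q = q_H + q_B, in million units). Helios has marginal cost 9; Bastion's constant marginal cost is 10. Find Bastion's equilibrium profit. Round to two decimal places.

Solve by backward induction. Given q_H, the follower Bastion maximises π_B = (88 - 3q_H - 3q_B)q_B - 10q_B.
Follower FOC: 78 - 3q_H - 6q_B = 0, so q_B(q_H) = (78 - 3q_H)/6.
The leader anticipates this reaction. Substituting into P = 88 - 3Q gives P = 49 - (3/2)q_H, so π_H = (49 - (3/2)q_H)q_H - 9q_H.
Leader FOC: 40 - 3q_H = 0, so q_H = 40/3.
Then q_B = (78 - 3·(40/3))/6 = 19/3.
Price P = 88 - 3·(59/3) = 29.
Bastion's profit: (29 - 10)·(19/3) = 361/3.

120.33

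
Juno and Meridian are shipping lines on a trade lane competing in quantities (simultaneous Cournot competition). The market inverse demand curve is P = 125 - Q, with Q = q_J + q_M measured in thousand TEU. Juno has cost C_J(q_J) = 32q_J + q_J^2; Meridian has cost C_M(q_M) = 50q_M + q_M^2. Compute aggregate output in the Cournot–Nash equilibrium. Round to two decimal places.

Juno's profit: π_J = (125 - Q)q_J - (32q_J + q_J²). Setting ∂π_J/∂q_J = 0: 93 - 4q_J - (q_M) = 0.
Meridian's first-order condition: 75 - 4q_M - (q_J) = 0.
Rearranging gives the reaction functions q_J = (93 - q_M)/4 and q_M = (75 - q_J)/4.
Solving the pair: q_J = 99/5, q_M = 69/5.
Total output Q = 99/5 + 69/5 = 168/5.

33.60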